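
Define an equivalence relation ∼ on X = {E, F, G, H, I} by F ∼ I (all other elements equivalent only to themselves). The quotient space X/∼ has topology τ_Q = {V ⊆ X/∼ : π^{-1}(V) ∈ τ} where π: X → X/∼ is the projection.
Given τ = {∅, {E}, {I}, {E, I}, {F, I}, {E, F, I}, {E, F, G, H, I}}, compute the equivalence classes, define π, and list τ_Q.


X/∼ = {[E], [F=I], [G], [H]}; |τ_Q| = 5.

Equivalence classes: [E], [F=I], [G], [H].
Quotient map π: X → X/∼ sends E ↦ [E], F ↦ [F=I], G ↦ [G], H ↦ [H], I ↦ [F=I].
For each subset V ⊆ X/∼, compute π^{-1}(V) ⊆ X and check whether π^{-1}(V) ∈ τ. V is open in τ_Q iff π^{-1}(V) ∈ τ.
  V = {}: π^{-1}(V) = ∅ ∈ τ ✓.
  V = {[E]}: π^{-1}(V) = {E} ∈ τ ✓.
  V = {[F=I]}: π^{-1}(V) = {F, I} ∈ τ ✓.
  V = {[E], [F=I]}: π^{-1}(V) = {E, F, I} ∈ τ ✓.
  V = {[G]}: π^{-1}(V) = {G} ∉ τ ✗.
  V = {[E], [G]}: π^{-1}(V) = {E, G} ∉ τ ✗.
  V = {[F=I], [G]}: π^{-1}(V) = {F, G, I} ∉ τ ✗.
  V = {[E], [F=I], [G]}: π^{-1}(V) = {E, F, G, I} ∉ τ ✗.
  V = {[H]}: π^{-1}(V) = {H} ∉ τ ✗.
  V = {[E], [H]}: π^{-1}(V) = {E, H} ∉ τ ✗.
  V = {[F=I], [H]}: π^{-1}(V) = {F, H, I} ∉ τ ✗.
  V = {[E], [F=I], [H]}: π^{-1}(V) = {E, F, H, I} ∉ τ ✗.
  V = {[G], [H]}: π^{-1}(V) = {G, H} ∉ τ ✗.
  V = {[E], [G], [H]}: π^{-1}(V) = {E, G, H} ∉ τ ✗.
  V = {[F=I], [G], [H]}: π^{-1}(V) = {F, G, H, I} ∉ τ ✗.
  V = {[E], [F=I], [G], [H]}: π^{-1}(V) = {E, F, G, H, I} ∈ τ ✓.
Open sets in the quotient: τ_Q = {{}, {[E]}, {[F=I]}, {[E], [F=I]}, {[E], [F=I], [G], [H]}} (5 elements).


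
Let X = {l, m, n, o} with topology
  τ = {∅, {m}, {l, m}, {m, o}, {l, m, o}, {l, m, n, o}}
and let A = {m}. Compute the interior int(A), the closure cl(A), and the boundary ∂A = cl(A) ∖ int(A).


int(A) = {m}, cl(A) = {l, m, n, o}, ∂A = {l, n, o}.

Closed sets in (X, τ) are complements of opens:
  closed(X, τ) = {∅, {n}, {l, n}, {n, o}, {l, n, o}, {l, m, n, o}}.
int(A) = ⋃ {U ∈ τ : U ⊆ A}. Opens contained in A: ∅, {m}.
Taking the union of these: int(A) = {m}.
cl(A) = ⋂ {C closed : A ⊆ C}. Closed sets containing A: {l, m, n, o}.
Intersecting these: cl(A) = {l, m, n, o}.
∂A = cl(A) ∖ int(A) = {l, m, n, o} ∖ {m} = {l, n, o}.


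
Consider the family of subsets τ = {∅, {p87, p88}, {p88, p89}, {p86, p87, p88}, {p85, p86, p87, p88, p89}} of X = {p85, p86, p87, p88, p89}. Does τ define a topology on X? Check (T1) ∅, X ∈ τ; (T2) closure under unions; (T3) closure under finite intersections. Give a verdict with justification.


τ is NOT a topology on X.

Axiom (T1): ∅ ∈ τ? Yes; X ∈ τ? Yes.
Axiom (T2/T3): check pairwise unions and intersections of members of τ.
Counterexample for (T3): {p87, p88} ∩ {p88, p89} = {p88} ∉ τ. Therefore τ is NOT a topology.


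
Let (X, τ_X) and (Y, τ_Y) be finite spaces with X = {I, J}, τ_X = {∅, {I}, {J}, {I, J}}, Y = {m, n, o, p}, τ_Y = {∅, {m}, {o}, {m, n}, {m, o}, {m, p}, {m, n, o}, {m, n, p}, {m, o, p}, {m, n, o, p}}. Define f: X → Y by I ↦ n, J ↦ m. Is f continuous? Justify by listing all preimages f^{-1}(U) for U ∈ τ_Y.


f IS continuous.

Compute f^{-1}(U) for each U ∈ τ_Y:
  U = ∅: f^{-1}(U) = ∅ ∈ τ_X ✓.
  U = {m}: f^{-1}(U) = {J} ∈ τ_X ✓.
  U = {o}: f^{-1}(U) = ∅ ∈ τ_X ✓.
  U = {m, n}: f^{-1}(U) = {I, J} ∈ τ_X ✓.
  U = {m, o}: f^{-1}(U) = {J} ∈ τ_X ✓.
  U = {m, p}: f^{-1}(U) = {J} ∈ τ_X ✓.
  U = {m, n, o}: f^{-1}(U) = {I, J} ∈ τ_X ✓.
  U = {m, n, p}: f^{-1}(U) = {I, J} ∈ τ_X ✓.
  U = {m, o, p}: f^{-1}(U) = {J} ∈ τ_X ✓.
  U = {m, n, o, p}: f^{-1}(U) = {I, J} ∈ τ_X ✓.
Every preimage lies in τ_X, so f IS continuous.


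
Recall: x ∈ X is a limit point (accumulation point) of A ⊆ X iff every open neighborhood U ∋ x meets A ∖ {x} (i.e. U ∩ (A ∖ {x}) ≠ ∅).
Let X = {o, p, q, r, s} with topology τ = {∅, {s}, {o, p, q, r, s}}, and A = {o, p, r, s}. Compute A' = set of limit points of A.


A' = {o, p, q, r}

For each x ∈ X, list the open sets U ∈ τ with x ∈ U, then check whether U ∩ (A ∖ {x}) ≠ ∅ for every such U.
  x = o: opens ∋ x are {o, p, q, r, s}; each meets A ∖ {o}, so x IS a limit point.
  x = p: opens ∋ x are {o, p, q, r, s}; each meets A ∖ {p}, so x IS a limit point.
  x = q: opens ∋ x are {o, p, q, r, s}; each meets A ∖ {q}, so x IS a limit point.
  x = r: opens ∋ x are {o, p, q, r, s}; each meets A ∖ {r}, so x IS a limit point.
  x = s: open {s} ∋ x has {s} ∩ (A ∖ {s}) = ∅, so x is NOT a limit point.
Collecting: A' = {o, p, q, r}.


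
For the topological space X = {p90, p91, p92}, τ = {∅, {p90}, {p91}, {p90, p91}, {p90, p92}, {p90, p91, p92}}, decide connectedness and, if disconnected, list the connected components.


(X, τ) is disconnected; components = [{p91}, {p90, p92}].

Find clopen sets (U ∈ τ with X ∖ U ∈ τ):
  U = ∅, X ∖ U = {p90, p91, p92} — both open, so U is clopen.
  U = {p91}, X ∖ U = {p90, p92} — both open, so U is clopen.
  U = {p90, p92}, X ∖ U = {p91} — both open, so U is clopen.
  U = {p90, p91, p92}, X ∖ U = ∅ — both open, so U is clopen.
Nontrivial clopen(s) exist: e.g. {p91}. So (X, τ) is disconnected.
Compute connected components by grouping points that agree on all clopens:
  component: {p91}
  component: {p90, p92}


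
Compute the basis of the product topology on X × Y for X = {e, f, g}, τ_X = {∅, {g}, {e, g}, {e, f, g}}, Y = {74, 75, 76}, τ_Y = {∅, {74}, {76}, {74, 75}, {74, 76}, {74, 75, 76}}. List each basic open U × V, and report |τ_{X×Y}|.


Basis B = {∅ × ∅, {g} × {74}, {g} × {76}, {e, g} × {74}, {e, g} × {76}, {g} × {74, 75}, {g} × {74, 76}, {e, f, g} × {74}, {e, f, g} × {76}, {g} × {74, 75, 76}, {e, g} × {74, 75}, {e, g} × {74, 76}, {e, g} × {74, 75, 76}, {e, f, g} × {74, 75}, {e, f, g} × {74, 76}, {e, f, g} × {74, 75, 76}}; |τ_{X×Y}| = 40.

Enumerate products U × V with U ∈ τ_X, V ∈ τ_Y (deduplicated):
  ∅ × ∅ = {} (∅)
  {g} × {74} = {(g,74)}
  {g} × {76} = {(g,76)}
  {e, g} × {74} = {(e,74), (g,74)}
  {e, g} × {76} = {(e,76), (g,76)}
  {g} × {74, 75} = {(g,74), (g,75)}
  {g} × {74, 76} = {(g,74), (g,76)}
  {e, f, g} × {74} = {(e,74), (f,74), (g,74)}
  {e, f, g} × {76} = {(e,76), (f,76), (g,76)}
  {g} × {74, 75, 76} = {(g,74), (g,75), (g,76)}
  {e, g} × {74, 75} = {(e,74), (e,75), (g,74), (g,75)}
  {e, g} × {74, 76} = {(e,74), (e,76), (g,74), (g,76)}
  {e, g} × {74, 75, 76} = {(e,74), (e,75), (e,76), (g,74), (g,75), (g,76)}
  {e, f, g} × {74, 75} = {(e,74), (e,75), (f,74), (f,75), (g,74), (g,75)}
  {e, f, g} × {74, 76} = {(e,74), (e,76), (f,74), (f,76), (g,74), (g,76)}
  {e, f, g} × {74, 75, 76} = {(e,74), (e,75), (e,76), (f,74), (f,75), (f,76), (g,74), (g,75), (g,76)}
These 16 distinct sets form the basis B.
Close under arbitrary unions to get τ_{X×Y}; counting gives |τ_{X×Y}| = 40.


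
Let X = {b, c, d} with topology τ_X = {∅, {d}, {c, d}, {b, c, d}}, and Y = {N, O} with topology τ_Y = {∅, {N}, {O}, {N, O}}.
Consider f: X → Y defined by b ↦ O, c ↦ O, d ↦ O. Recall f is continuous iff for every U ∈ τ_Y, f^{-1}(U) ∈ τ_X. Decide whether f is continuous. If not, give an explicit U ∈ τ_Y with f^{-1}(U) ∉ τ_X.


f IS continuous.

Compute f^{-1}(U) for each U ∈ τ_Y:
  U = ∅: f^{-1}(U) = ∅ ∈ τ_X ✓.
  U = {N}: f^{-1}(U) = ∅ ∈ τ_X ✓.
  U = {O}: f^{-1}(U) = {b, c, d} ∈ τ_X ✓.
  U = {N, O}: f^{-1}(U) = {b, c, d} ∈ τ_X ✓.
Every preimage lies in τ_X, so f IS continuous.


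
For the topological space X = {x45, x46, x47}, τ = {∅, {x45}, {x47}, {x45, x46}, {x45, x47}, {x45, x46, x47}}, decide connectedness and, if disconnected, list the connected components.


(X, τ) is disconnected; components = [{x47}, {x45, x46}].

Find clopen sets (U ∈ τ with X ∖ U ∈ τ):
  U = ∅, X ∖ U = {x45, x46, x47} — both open, so U is clopen.
  U = {x47}, X ∖ U = {x45, x46} — both open, so U is clopen.
  U = {x45, x46}, X ∖ U = {x47} — both open, so U is clopen.
  U = {x45, x46, x47}, X ∖ U = ∅ — both open, so U is clopen.
Nontrivial clopen(s) exist: e.g. {x45, x46}. So (X, τ) is disconnected.
Compute connected components by grouping points that agree on all clopens:
  component: {x47}
  component: {x45, x46}


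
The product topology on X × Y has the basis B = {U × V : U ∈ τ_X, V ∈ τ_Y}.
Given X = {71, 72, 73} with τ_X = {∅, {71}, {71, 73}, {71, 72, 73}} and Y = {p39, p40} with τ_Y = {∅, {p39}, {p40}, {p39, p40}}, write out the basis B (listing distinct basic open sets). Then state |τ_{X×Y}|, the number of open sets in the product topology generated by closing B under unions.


Basis B = {∅ × ∅, {71} × {p39}, {71} × {p40}, {71} × {p39, p40}, {71, 73} × {p39}, {71, 73} × {p40}, {71, 72, 73} × {p39}, {71, 72, 73} × {p40}, {71, 73} × {p39, p40}, {71, 72, 73} × {p39, p40}}; |τ_{X×Y}| = 16.

Enumerate products U × V with U ∈ τ_X, V ∈ τ_Y (deduplicated):
  ∅ × ∅ = {} (∅)
  {71} × {p39} = {(71,p39)}
  {71} × {p40} = {(71,p40)}
  {71} × {p39, p40} = {(71,p39), (71,p40)}
  {71, 73} × {p39} = {(71,p39), (73,p39)}
  {71, 73} × {p40} = {(71,p40), (73,p40)}
  {71, 72, 73} × {p39} = {(71,p39), (72,p39), (73,p39)}
  {71, 72, 73} × {p40} = {(71,p40), (72,p40), (73,p40)}
  {71, 73} × {p39, p40} = {(71,p39), (71,p40), (73,p39), (73,p40)}
  {71, 72, 73} × {p39, p40} = {(71,p39), (71,p40), (72,p39), (72,p40), (73,p39), (73,p40)}
These 10 distinct sets form the basis B.
Close under arbitrary unions to get τ_{X×Y}; counting gives |τ_{X×Y}| = 16.


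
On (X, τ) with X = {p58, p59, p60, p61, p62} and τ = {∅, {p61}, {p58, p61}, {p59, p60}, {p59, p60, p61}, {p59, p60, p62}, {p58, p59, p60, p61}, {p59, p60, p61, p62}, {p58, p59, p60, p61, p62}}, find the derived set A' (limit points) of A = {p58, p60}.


A' = {p59, p62}

For each x ∈ X, list the open sets U ∈ τ with x ∈ U, then check whether U ∩ (A ∖ {x}) ≠ ∅ for every such U.
  x = p58: open {p58, p61} ∋ x has {p58, p61} ∩ (A ∖ {p58}) = ∅, so x is NOT a limit point.
  x = p59: opens ∋ x are {p59, p60}, {p59, p60, p61}, {p59, p60, p62}, {p58, p59, p60, p61}, {p59, p60, p61, p62}, {p58, p59, p60, p61, p62}; each meets A ∖ {p59}, so x IS a limit point.
  x = p60: open {p59, p60} ∋ x has {p59, p60} ∩ (A ∖ {p60}) = ∅, so x is NOT a limit point.
  x = p61: open {p61} ∋ x has {p61} ∩ (A ∖ {p61}) = ∅, so x is NOT a limit point.
  x = p62: opens ∋ x are {p59, p60, p62}, {p59, p60, p61, p62}, {p58, p59, p60, p61, p62}; each meets A ∖ {p62}, so x IS a limit point.
Collecting: A' = {p59, p62}.


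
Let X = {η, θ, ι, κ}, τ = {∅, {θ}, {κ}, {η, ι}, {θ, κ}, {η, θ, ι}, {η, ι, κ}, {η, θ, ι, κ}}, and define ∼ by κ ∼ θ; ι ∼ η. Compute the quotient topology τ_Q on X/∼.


X/∼ = {[η=ι], [θ=κ]}; |τ_Q| = 4.

Equivalence classes: [η=ι], [θ=κ].
Quotient map π: X → X/∼ sends η ↦ [η=ι], θ ↦ [θ=κ], ι ↦ [η=ι], κ ↦ [θ=κ].
For each subset V ⊆ X/∼, compute π^{-1}(V) ⊆ X and check whether π^{-1}(V) ∈ τ. V is open in τ_Q iff π^{-1}(V) ∈ τ.
  V = {}: π^{-1}(V) = ∅ ∈ τ ✓.
  V = {[η=ι]}: π^{-1}(V) = {η, ι} ∈ τ ✓.
  V = {[θ=κ]}: π^{-1}(V) = {θ, κ} ∈ τ ✓.
  V = {[η=ι], [θ=κ]}: π^{-1}(V) = {η, θ, ι, κ} ∈ τ ✓.
Open sets in the quotient: τ_Q = {{}, {[η=ι]}, {[θ=κ]}, {[η=ι], [θ=κ]}} (4 elements).


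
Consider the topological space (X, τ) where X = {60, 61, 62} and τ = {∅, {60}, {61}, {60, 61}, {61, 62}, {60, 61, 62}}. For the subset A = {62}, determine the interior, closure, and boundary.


int(A) = ∅, cl(A) = {62}, ∂A = {62}.

Closed sets in (X, τ) are complements of opens:
  closed(X, τ) = {∅, {60}, {62}, {60, 62}, {61, 62}, {60, 61, 62}}.
int(A) = ⋃ {U ∈ τ : U ⊆ A}. Opens contained in A: ∅.
Taking the union of these: int(A) = ∅.
cl(A) = ⋂ {C closed : A ⊆ C}. Closed sets containing A: {62}, {60, 62}, {61, 62}, {60, 61, 62}.
Intersecting these: cl(A) = {62}.
∂A = cl(A) ∖ int(A) = {62} ∖ ∅ = {62}.


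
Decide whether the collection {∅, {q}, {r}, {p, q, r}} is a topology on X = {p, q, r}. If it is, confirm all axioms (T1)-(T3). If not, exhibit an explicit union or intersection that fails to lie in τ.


τ is NOT a topology on X.

Axiom (T1): ∅ ∈ τ? Yes; X ∈ τ? Yes.
Axiom (T2/T3): check pairwise unions and intersections of members of τ.
Counterexample for (T2): {q} ∪ {r} = {q, r} ∉ τ. Therefore τ is NOT a topology.


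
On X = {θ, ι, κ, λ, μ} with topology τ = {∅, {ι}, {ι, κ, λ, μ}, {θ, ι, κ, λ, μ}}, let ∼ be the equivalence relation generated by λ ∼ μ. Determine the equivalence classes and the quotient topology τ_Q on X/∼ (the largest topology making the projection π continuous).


X/∼ = {[θ], [ι], [κ], [λ=μ]}; |τ_Q| = 4.

Equivalence classes: [θ], [ι], [κ], [λ=μ].
Quotient map π: X → X/∼ sends θ ↦ [θ], ι ↦ [ι], κ ↦ [κ], λ ↦ [λ=μ], μ ↦ [λ=μ].
For each subset V ⊆ X/∼, compute π^{-1}(V) ⊆ X and check whether π^{-1}(V) ∈ τ. V is open in τ_Q iff π^{-1}(V) ∈ τ.
  V = {}: π^{-1}(V) = ∅ ∈ τ ✓.
  V = {[θ]}: π^{-1}(V) = {θ} ∉ τ ✗.
  V = {[ι]}: π^{-1}(V) = {ι} ∈ τ ✓.
  V = {[θ], [ι]}: π^{-1}(V) = {θ, ι} ∉ τ ✗.
  V = {[κ]}: π^{-1}(V) = {κ} ∉ τ ✗.
  V = {[θ], [κ]}: π^{-1}(V) = {θ, κ} ∉ τ ✗.
  V = {[ι], [κ]}: π^{-1}(V) = {ι, κ} ∉ τ ✗.
  V = {[θ], [ι], [κ]}: π^{-1}(V) = {θ, ι, κ} ∉ τ ✗.
  V = {[λ=μ]}: π^{-1}(V) = {λ, μ} ∉ τ ✗.
  V = {[θ], [λ=μ]}: π^{-1}(V) = {θ, λ, μ} ∉ τ ✗.
  V = {[ι], [λ=μ]}: π^{-1}(V) = {ι, λ, μ} ∉ τ ✗.
  V = {[θ], [ι], [λ=μ]}: π^{-1}(V) = {θ, ι, λ, μ} ∉ τ ✗.
  V = {[κ], [λ=μ]}: π^{-1}(V) = {κ, λ, μ} ∉ τ ✗.
  V = {[θ], [κ], [λ=μ]}: π^{-1}(V) = {θ, κ, λ, μ} ∉ τ ✗.
  V = {[ι], [κ], [λ=μ]}: π^{-1}(V) = {ι, κ, λ, μ} ∈ τ ✓.
  V = {[θ], [ι], [κ], [λ=μ]}: π^{-1}(V) = {θ, ι, κ, λ, μ} ∈ τ ✓.
Open sets in the quotient: τ_Q = {{}, {[ι]}, {[ι], [κ], [λ=μ]}, {[θ], [ι], [κ], [λ=μ]}} (4 elements).


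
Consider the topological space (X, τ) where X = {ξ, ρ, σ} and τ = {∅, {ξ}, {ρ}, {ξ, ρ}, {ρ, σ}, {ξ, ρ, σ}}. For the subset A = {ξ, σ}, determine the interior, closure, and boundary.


int(A) = {ξ}, cl(A) = {ξ, σ}, ∂A = {σ}.

Closed sets in (X, τ) are complements of opens:
  closed(X, τ) = {∅, {ξ}, {σ}, {ξ, σ}, {ρ, σ}, {ξ, ρ, σ}}.
int(A) = ⋃ {U ∈ τ : U ⊆ A}. Opens contained in A: ∅, {ξ}.
Taking the union of these: int(A) = {ξ}.
cl(A) = ⋂ {C closed : A ⊆ C}. Closed sets containing A: {ξ, σ}, {ξ, ρ, σ}.
Intersecting these: cl(A) = {ξ, σ}.
∂A = cl(A) ∖ int(A) = {ξ, σ} ∖ {ξ} = {σ}.


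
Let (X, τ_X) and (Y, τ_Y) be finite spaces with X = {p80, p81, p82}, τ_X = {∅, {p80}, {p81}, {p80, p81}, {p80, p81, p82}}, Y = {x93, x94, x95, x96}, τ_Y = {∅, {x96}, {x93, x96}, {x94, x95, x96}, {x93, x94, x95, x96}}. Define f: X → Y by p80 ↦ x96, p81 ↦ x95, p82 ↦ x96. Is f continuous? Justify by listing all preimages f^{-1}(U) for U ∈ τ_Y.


f is NOT continuous.

Compute f^{-1}(U) for each U ∈ τ_Y:
  U = ∅: f^{-1}(U) = ∅ ∈ τ_X ✓.
  U = {x96}: f^{-1}(U) = {p80, p82} ∉ τ_X ✗.
  U = {x93, x96}: f^{-1}(U) = {p80, p82} ∉ τ_X ✗.
  U = {x94, x95, x96}: f^{-1}(U) = {p80, p81, p82} ∈ τ_X ✓.
  U = {x93, x94, x95, x96}: f^{-1}(U) = {p80, p81, p82} ∈ τ_X ✓.
Found U = {x96} with f^{-1}(U) = {p80, p82} not in τ_X. Therefore f is NOT continuous.


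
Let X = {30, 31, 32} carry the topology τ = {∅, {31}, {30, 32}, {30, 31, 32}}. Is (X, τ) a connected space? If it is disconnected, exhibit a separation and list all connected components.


(X, τ) is disconnected; components = [{31}, {30, 32}].

Find clopen sets (U ∈ τ with X ∖ U ∈ τ):
  U = ∅, X ∖ U = {30, 31, 32} — both open, so U is clopen.
  U = {31}, X ∖ U = {30, 32} — both open, so U is clopen.
  U = {30, 32}, X ∖ U = {31} — both open, so U is clopen.
  U = {30, 31, 32}, X ∖ U = ∅ — both open, so U is clopen.
Nontrivial clopen(s) exist: e.g. {31}. So (X, τ) is disconnected.
Compute connected components by grouping points that agree on all clopens:
  component: {31}
  component: {30, 32}


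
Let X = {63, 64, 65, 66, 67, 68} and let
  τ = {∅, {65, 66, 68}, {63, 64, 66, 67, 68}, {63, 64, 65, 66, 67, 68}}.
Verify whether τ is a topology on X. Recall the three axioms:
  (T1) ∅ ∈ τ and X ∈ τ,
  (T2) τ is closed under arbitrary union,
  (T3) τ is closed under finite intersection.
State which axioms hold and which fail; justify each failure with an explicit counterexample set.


τ is NOT a topology on X.

Axiom (T1): ∅ ∈ τ? Yes; X ∈ τ? Yes.
Axiom (T2/T3): check pairwise unions and intersections of members of τ.
Counterexample for (T3): {65, 66, 68} ∩ {63, 64, 66, 67, 68} = {66, 68} ∉ τ. Therefore τ is NOT a topology.


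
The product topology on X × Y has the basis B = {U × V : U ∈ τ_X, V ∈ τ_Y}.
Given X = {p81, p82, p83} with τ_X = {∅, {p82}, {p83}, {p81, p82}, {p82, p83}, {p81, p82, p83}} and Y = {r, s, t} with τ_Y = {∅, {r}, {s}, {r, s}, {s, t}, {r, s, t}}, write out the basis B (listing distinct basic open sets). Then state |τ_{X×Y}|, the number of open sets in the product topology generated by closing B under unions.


Basis B = {∅ × ∅, {p82} × {r}, {p82} × {s}, {p83} × {r}, {p83} × {s}, {p81, p82} × {r}, {p81, p82} × {s}, {p82} × {r, s}, {p82, p83} × {r}, {p82} × {s, t}, {p82, p83} × {s}, {p83} × {r, s}, {p83} × {s, t}, {p81, p82, p83} × {r}, {p81, p82, p83} × {s}, {p82} × {r, s, t}, {p83} × {r, s, t}, {p81, p82} × {r, s}, {p81, p82} × {s, t}, {p82, p83} × {r, s}, {p82, p83} × {s, t}, {p81, p82} × {r, s, t}, {p81, p82, p83} × {r, s}, {p81, p82, p83} × {s, t}, {p82, p83} × {r, s, t}, {p81, p82, p83} × {r, s, t}}; |τ_{X×Y}| = 108.

Enumerate products U × V with U ∈ τ_X, V ∈ τ_Y (deduplicated):
  ∅ × ∅ = {} (∅)
  {p82} × {r} = {(p82,r)}
  {p82} × {s} = {(p82,s)}
  {p83} × {r} = {(p83,r)}
  {p83} × {s} = {(p83,s)}
  {p81, p82} × {r} = {(p81,r), (p82,r)}
  {p81, p82} × {s} = {(p81,s), (p82,s)}
  {p82} × {r, s} = {(p82,r), (p82,s)}
  {p82, p83} × {r} = {(p82,r), (p83,r)}
  {p82} × {s, t} = {(p82,s), (p82,t)}
  {p82, p83} × {s} = {(p82,s), (p83,s)}
  {p83} × {r, s} = {(p83,r), (p83,s)}
  {p83} × {s, t} = {(p83,s), (p83,t)}
  {p81, p82, p83} × {r} = {(p81,r), (p82,r), (p83,r)}
  {p81, p82, p83} × {s} = {(p81,s), (p82,s), (p83,s)}
  {p82} × {r, s, t} = {(p82,r), (p82,s), (p82,t)}
  {p83} × {r, s, t} = {(p83,r), (p83,s), (p83,t)}
  {p81, p82} × {r, s} = {(p81,r), (p81,s), (p82,r), (p82,s)}
  {p81, p82} × {s, t} = {(p81,s), (p81,t), (p82,s), (p82,t)}
  {p82, p83} × {r, s} = {(p82,r), (p82,s), (p83,r), (p83,s)}
  {p82, p83} × {s, t} = {(p82,s), (p82,t), (p83,s), (p83,t)}
  {p81, p82} × {r, s, t} = {(p81,r), (p81,s), (p81,t), (p82,r), (p82,s), (p82,t)}
  {p81, p82, p83} × {r, s} = {(p81,r), (p81,s), (p82,r), (p82,s), (p83,r), (p83,s)}
  {p81, p82, p83} × {s, t} = {(p81,s), (p81,t), (p82,s), (p82,t), (p83,s), (p83,t)}
  {p82, p83} × {r, s, t} = {(p82,r), (p82,s), (p82,t), (p83,r), (p83,s), (p83,t)}
  {p81, p82, p83} × {r, s, t} = {(p81,r), (p81,s), (p81,t), (p82,r), (p82,s), (p82,t), (p83,r), (p83,s), (p83,t)}
These 26 distinct sets form the basis B.
Close under arbitrary unions to get τ_{X×Y}; counting gives |τ_{X×Y}| = 108.


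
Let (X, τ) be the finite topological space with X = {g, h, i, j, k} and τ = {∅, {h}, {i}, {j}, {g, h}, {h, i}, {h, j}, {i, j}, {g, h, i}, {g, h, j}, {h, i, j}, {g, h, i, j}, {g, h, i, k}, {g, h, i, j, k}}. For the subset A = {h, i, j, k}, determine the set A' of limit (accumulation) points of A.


A' = {g, k}

For each x ∈ X, list the open sets U ∈ τ with x ∈ U, then check whether U ∩ (A ∖ {x}) ≠ ∅ for every such U.
  x = g: opens ∋ x are {g, h}, {g, h, i}, {g, h, j}, {g, h, i, j}, {g, h, i, k}, {g, h, i, j, k}; each meets A ∖ {g}, so x IS a limit point.
  x = h: open {h} ∋ x has {h} ∩ (A ∖ {h}) = ∅, so x is NOT a limit point.
  x = i: open {i} ∋ x has {i} ∩ (A ∖ {i}) = ∅, so x is NOT a limit point.
  x = j: open {j} ∋ x has {j} ∩ (A ∖ {j}) = ∅, so x is NOT a limit point.
  x = k: opens ∋ x are {g, h, i, k}, {g, h, i, j, k}; each meets A ∖ {k}, so x IS a limit point.
Collecting: A' = {g, k}.


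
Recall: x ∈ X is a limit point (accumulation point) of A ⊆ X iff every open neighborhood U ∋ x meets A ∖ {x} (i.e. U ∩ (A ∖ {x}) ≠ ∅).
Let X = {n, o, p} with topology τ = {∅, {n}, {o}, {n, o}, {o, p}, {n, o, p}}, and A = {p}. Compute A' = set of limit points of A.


A' = ∅

For each x ∈ X, list the open sets U ∈ τ with x ∈ U, then check whether U ∩ (A ∖ {x}) ≠ ∅ for every such U.
  x = n: open {n} ∋ x has {n} ∩ (A ∖ {n}) = ∅, so x is NOT a limit point.
  x = o: open {o} ∋ x has {o} ∩ (A ∖ {o}) = ∅, so x is NOT a limit point.
  x = p: open {o, p} ∋ x has {o, p} ∩ (A ∖ {p}) = ∅, so x is NOT a limit point.
Collecting: A' = ∅.


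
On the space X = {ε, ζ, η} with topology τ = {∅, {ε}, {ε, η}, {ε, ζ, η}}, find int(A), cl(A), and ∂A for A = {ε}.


int(A) = {ε}, cl(A) = {ε, ζ, η}, ∂A = {ζ, η}.

Closed sets in (X, τ) are complements of opens:
  closed(X, τ) = {∅, {ζ}, {ζ, η}, {ε, ζ, η}}.
int(A) = ⋃ {U ∈ τ : U ⊆ A}. Opens contained in A: ∅, {ε}.
Taking the union of these: int(A) = {ε}.
cl(A) = ⋂ {C closed : A ⊆ C}. Closed sets containing A: {ε, ζ, η}.
Intersecting these: cl(A) = {ε, ζ, η}.
∂A = cl(A) ∖ int(A) = {ε, ζ, η} ∖ {ε} = {ζ, η}.


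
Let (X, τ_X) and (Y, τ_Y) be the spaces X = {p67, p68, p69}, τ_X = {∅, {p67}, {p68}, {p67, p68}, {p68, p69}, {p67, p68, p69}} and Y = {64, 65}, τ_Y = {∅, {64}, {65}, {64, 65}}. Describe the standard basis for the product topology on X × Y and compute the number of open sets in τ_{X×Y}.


Basis B = {∅ × ∅, {p67} × {64}, {p67} × {65}, {p68} × {64}, {p68} × {65}, {p67} × {64, 65}, {p67, p68} × {64}, {p67, p68} × {65}, {p68} × {64, 65}, {p68, p69} × {64}, {p68, p69} × {65}, {p67, p68, p69} × {64}, {p67, p68, p69} × {65}, {p67, p68} × {64, 65}, {p68, p69} × {64, 65}, {p67, p68, p69} × {64, 65}}; |τ_{X×Y}| = 36.

Enumerate products U × V with U ∈ τ_X, V ∈ τ_Y (deduplicated):
  ∅ × ∅ = {} (∅)
  {p67} × {64} = {(p67,64)}
  {p67} × {65} = {(p67,65)}
  {p68} × {64} = {(p68,64)}
  {p68} × {65} = {(p68,65)}
  {p67} × {64, 65} = {(p67,64), (p67,65)}
  {p67, p68} × {64} = {(p67,64), (p68,64)}
  {p67, p68} × {65} = {(p67,65), (p68,65)}
  {p68} × {64, 65} = {(p68,64), (p68,65)}
  {p68, p69} × {64} = {(p68,64), (p69,64)}
  {p68, p69} × {65} = {(p68,65), (p69,65)}
  {p67, p68, p69} × {64} = {(p67,64), (p68,64), (p69,64)}
  {p67, p68, p69} × {65} = {(p67,65), (p68,65), (p69,65)}
  {p67, p68} × {64, 65} = {(p67,64), (p67,65), (p68,64), (p68,65)}
  {p68, p69} × {64, 65} = {(p68,64), (p68,65), (p69,64), (p69,65)}
  {p67, p68, p69} × {64, 65} = {(p67,64), (p67,65), (p68,64), (p68,65), (p69,64), (p69,65)}
These 16 distinct sets form the basis B.
Close under arbitrary unions to get τ_{X×Y}; counting gives |τ_{X×Y}| = 36.


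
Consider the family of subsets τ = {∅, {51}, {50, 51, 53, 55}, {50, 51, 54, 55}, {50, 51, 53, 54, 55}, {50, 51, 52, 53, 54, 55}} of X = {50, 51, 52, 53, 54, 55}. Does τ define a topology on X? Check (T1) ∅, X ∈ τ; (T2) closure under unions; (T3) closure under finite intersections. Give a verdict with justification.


τ is NOT a topology on X.

Axiom (T1): ∅ ∈ τ? Yes; X ∈ τ? Yes.
Axiom (T2/T3): check pairwise unions and intersections of members of τ.
Counterexample for (T3): {50, 51, 53, 55} ∩ {50, 51, 54, 55} = {50, 51, 55} ∉ τ. Therefore τ is NOT a topology.


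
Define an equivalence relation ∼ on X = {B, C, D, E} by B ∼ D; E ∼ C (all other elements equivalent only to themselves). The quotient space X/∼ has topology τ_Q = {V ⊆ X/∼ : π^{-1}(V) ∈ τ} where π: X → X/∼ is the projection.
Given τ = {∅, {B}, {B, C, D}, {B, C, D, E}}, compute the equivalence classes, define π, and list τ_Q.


X/∼ = {[B=D], [C=E]}; |τ_Q| = 2.

Equivalence classes: [B=D], [C=E].
Quotient map π: X → X/∼ sends B ↦ [B=D], C ↦ [C=E], D ↦ [B=D], E ↦ [C=E].
For each subset V ⊆ X/∼, compute π^{-1}(V) ⊆ X and check whether π^{-1}(V) ∈ τ. V is open in τ_Q iff π^{-1}(V) ∈ τ.
  V = {}: π^{-1}(V) = ∅ ∈ τ ✓.
  V = {[B=D]}: π^{-1}(V) = {B, D} ∉ τ ✗.
  V = {[C=E]}: π^{-1}(V) = {C, E} ∉ τ ✗.
  V = {[B=D], [C=E]}: π^{-1}(V) = {B, C, D, E} ∈ τ ✓.
Open sets in the quotient: τ_Q = {{}, {[B=D], [C=E]}} (2 elements).


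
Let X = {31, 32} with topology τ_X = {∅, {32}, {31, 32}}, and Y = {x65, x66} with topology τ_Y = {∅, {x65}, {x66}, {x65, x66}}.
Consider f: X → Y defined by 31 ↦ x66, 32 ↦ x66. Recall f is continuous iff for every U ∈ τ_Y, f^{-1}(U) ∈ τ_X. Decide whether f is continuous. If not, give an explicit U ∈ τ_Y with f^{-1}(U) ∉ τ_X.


f IS continuous.

Compute f^{-1}(U) for each U ∈ τ_Y:
  U = ∅: f^{-1}(U) = ∅ ∈ τ_X ✓.
  U = {x65}: f^{-1}(U) = ∅ ∈ τ_X ✓.
  U = {x66}: f^{-1}(U) = {31, 32} ∈ τ_X ✓.
  U = {x65, x66}: f^{-1}(U) = {31, 32} ∈ τ_X ✓.
Every preimage lies in τ_X, so f IS continuous.


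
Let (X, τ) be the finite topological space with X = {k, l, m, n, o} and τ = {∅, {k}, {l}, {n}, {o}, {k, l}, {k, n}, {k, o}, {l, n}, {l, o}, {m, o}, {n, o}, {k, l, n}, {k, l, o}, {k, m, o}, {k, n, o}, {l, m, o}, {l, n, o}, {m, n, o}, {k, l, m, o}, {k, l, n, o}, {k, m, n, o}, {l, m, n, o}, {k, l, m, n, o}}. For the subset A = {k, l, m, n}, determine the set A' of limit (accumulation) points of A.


A' = ∅

For each x ∈ X, list the open sets U ∈ τ with x ∈ U, then check whether U ∩ (A ∖ {x}) ≠ ∅ for every such U.
  x = k: open {k} ∋ x has {k} ∩ (A ∖ {k}) = ∅, so x is NOT a limit point.
  x = l: open {l} ∋ x has {l} ∩ (A ∖ {l}) = ∅, so x is NOT a limit point.
  x = m: open {m, o} ∋ x has {m, o} ∩ (A ∖ {m}) = ∅, so x is NOT a limit point.
  x = n: open {n} ∋ x has {n} ∩ (A ∖ {n}) = ∅, so x is NOT a limit point.
  x = o: open {o} ∋ x has {o} ∩ (A ∖ {o}) = ∅, so x is NOT a limit point.
Collecting: A' = ∅.


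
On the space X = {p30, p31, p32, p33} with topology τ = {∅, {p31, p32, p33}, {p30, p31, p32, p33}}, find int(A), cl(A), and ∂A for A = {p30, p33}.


int(A) = ∅, cl(A) = {p30, p31, p32, p33}, ∂A = {p30, p31, p32, p33}.

Closed sets in (X, τ) are complements of opens:
  closed(X, τ) = {∅, {p30}, {p30, p31, p32, p33}}.
int(A) = ⋃ {U ∈ τ : U ⊆ A}. Opens contained in A: ∅.
Taking the union of these: int(A) = ∅.
cl(A) = ⋂ {C closed : A ⊆ C}. Closed sets containing A: {p30, p31, p32, p33}.
Intersecting these: cl(A) = {p30, p31, p32, p33}.
∂A = cl(A) ∖ int(A) = {p30, p31, p32, p33} ∖ ∅ = {p30, p31, p32, p33}.


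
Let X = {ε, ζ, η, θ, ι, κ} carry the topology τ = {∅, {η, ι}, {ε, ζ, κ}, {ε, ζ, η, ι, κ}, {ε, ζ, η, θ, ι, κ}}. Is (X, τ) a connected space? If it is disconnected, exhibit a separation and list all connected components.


(X, τ) is connected.

Find clopen sets (U ∈ τ with X ∖ U ∈ τ):
  U = ∅, X ∖ U = {ε, ζ, η, θ, ι, κ} — both open, so U is clopen.
  U = {ε, ζ, η, θ, ι, κ}, X ∖ U = ∅ — both open, so U is clopen.
Only trivial clopens (∅ and X) exist, so (X, τ) is connected.
Compute connected components by grouping points that agree on all clopens:
  component: {ε, ζ, η, θ, ι, κ}


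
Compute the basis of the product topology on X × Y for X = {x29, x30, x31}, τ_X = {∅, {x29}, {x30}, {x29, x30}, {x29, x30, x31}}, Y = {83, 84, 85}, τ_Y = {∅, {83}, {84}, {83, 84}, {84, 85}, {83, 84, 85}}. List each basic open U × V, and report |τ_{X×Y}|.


Basis B = {∅ × ∅, {x29} × {83}, {x29} × {84}, {x30} × {83}, {x30} × {84}, {x29} × {83, 84}, {x29, x30} × {83}, {x29} × {84, 85}, {x29, x30} × {84}, {x30} × {83, 84}, {x30} × {84, 85}, {x29} × {83, 84, 85}, {x29, x30, x31} × {83}, {x29, x30, x31} × {84}, {x30} × {83, 84, 85}, {x29, x30} × {83, 84}, {x29, x30} × {84, 85}, {x29, x30} × {83, 84, 85}, {x29, x30, x31} × {83, 84}, {x29, x30, x31} × {84, 85}, {x29, x30, x31} × {83, 84, 85}}; |τ_{X×Y}| = 70.

Enumerate products U × V with U ∈ τ_X, V ∈ τ_Y (deduplicated):
  ∅ × ∅ = {} (∅)
  {x29} × {83} = {(x29,83)}
  {x29} × {84} = {(x29,84)}
  {x30} × {83} = {(x30,83)}
  {x30} × {84} = {(x30,84)}
  {x29} × {83, 84} = {(x29,83), (x29,84)}
  {x29, x30} × {83} = {(x29,83), (x30,83)}
  {x29} × {84, 85} = {(x29,84), (x29,85)}
  {x29, x30} × {84} = {(x29,84), (x30,84)}
  {x30} × {83, 84} = {(x30,83), (x30,84)}
  {x30} × {84, 85} = {(x30,84), (x30,85)}
  {x29} × {83, 84, 85} = {(x29,83), (x29,84), (x29,85)}
  {x29, x30, x31} × {83} = {(x29,83), (x30,83), (x31,83)}
  {x29, x30, x31} × {84} = {(x29,84), (x30,84), (x31,84)}
  {x30} × {83, 84, 85} = {(x30,83), (x30,84), (x30,85)}
  {x29, x30} × {83, 84} = {(x29,83), (x29,84), (x30,83), (x30,84)}
  {x29, x30} × {84, 85} = {(x29,84), (x29,85), (x30,84), (x30,85)}
  {x29, x30} × {83, 84, 85} = {(x29,83), (x29,84), (x29,85), (x30,83), (x30,84), (x30,85)}
  {x29, x30, x31} × {83, 84} = {(x29,83), (x29,84), (x30,83), (x30,84), (x31,83), (x31,84)}
  {x29, x30, x31} × {84, 85} = {(x29,84), (x29,85), (x30,84), (x30,85), (x31,84), (x31,85)}
  {x29, x30, x31} × {83, 84, 85} = {(x29,83), (x29,84), (x29,85), (x30,83), (x30,84), (x30,85), (x31,83), (x31,84), (x31,85)}
These 21 distinct sets form the basis B.
Close under arbitrary unions to get τ_{X×Y}; counting gives |τ_{X×Y}| = 70.


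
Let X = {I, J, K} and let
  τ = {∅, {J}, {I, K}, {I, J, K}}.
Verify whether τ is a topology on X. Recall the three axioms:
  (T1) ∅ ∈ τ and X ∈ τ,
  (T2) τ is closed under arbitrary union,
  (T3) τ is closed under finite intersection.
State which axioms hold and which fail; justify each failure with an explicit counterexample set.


τ IS a topology on X.

Axiom (T1): ∅ ∈ τ? Yes; X ∈ τ? Yes.
Axiom (T2/T3): check pairwise unions and intersections of members of τ.
All pairwise intersections and unions checked — each lies in τ. Therefore τ satisfies (T1), (T2), (T3): it IS a topology on X.


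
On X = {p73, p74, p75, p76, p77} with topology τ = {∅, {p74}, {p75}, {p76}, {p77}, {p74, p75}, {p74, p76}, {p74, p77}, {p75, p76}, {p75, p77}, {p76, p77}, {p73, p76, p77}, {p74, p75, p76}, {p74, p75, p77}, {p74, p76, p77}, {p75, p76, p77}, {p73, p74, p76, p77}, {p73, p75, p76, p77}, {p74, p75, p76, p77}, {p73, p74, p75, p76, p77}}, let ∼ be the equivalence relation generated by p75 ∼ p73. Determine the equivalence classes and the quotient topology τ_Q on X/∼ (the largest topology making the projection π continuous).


X/∼ = {[p73=p75], [p74], [p76], [p77]}; |τ_Q| = 10.

Equivalence classes: [p73=p75], [p74], [p76], [p77].
Quotient map π: X → X/∼ sends p73 ↦ [p73=p75], p74 ↦ [p74], p75 ↦ [p73=p75], p76 ↦ [p76], p77 ↦ [p77].
For each subset V ⊆ X/∼, compute π^{-1}(V) ⊆ X and check whether π^{-1}(V) ∈ τ. V is open in τ_Q iff π^{-1}(V) ∈ τ.
  V = {}: π^{-1}(V) = ∅ ∈ τ ✓.
  V = {[p73=p75]}: π^{-1}(V) = {p73, p75} ∉ τ ✗.
  V = {[p74]}: π^{-1}(V) = {p74} ∈ τ ✓.
  V = {[p73=p75], [p74]}: π^{-1}(V) = {p73, p74, p75} ∉ τ ✗.
  V = {[p76]}: π^{-1}(V) = {p76} ∈ τ ✓.
  V = {[p73=p75], [p76]}: π^{-1}(V) = {p73, p75, p76} ∉ τ ✗.
  V = {[p74], [p76]}: π^{-1}(V) = {p74, p76} ∈ τ ✓.
  V = {[p73=p75], [p74], [p76]}: π^{-1}(V) = {p73, p74, p75, p76} ∉ τ ✗.
  V = {[p77]}: π^{-1}(V) = {p77} ∈ τ ✓.
  V = {[p73=p75], [p77]}: π^{-1}(V) = {p73, p75, p77} ∉ τ ✗.
  V = {[p74], [p77]}: π^{-1}(V) = {p74, p77} ∈ τ ✓.
  V = {[p73=p75], [p74], [p77]}: π^{-1}(V) = {p73, p74, p75, p77} ∉ τ ✗.
  V = {[p76], [p77]}: π^{-1}(V) = {p76, p77} ∈ τ ✓.
  V = {[p73=p75], [p76], [p77]}: π^{-1}(V) = {p73, p75, p76, p77} ∈ τ ✓.
  V = {[p74], [p76], [p77]}: π^{-1}(V) = {p74, p76, p77} ∈ τ ✓.
  V = {[p73=p75], [p74], [p76], [p77]}: π^{-1}(V) = {p73, p74, p75, p76, p77} ∈ τ ✓.
Open sets in the quotient: τ_Q = {{}, {[p74]}, {[p76]}, {[p74], [p76]}, {[p77]}, {[p74], [p77]}, {[p76], [p77]}, {[p73=p75], [p76], [p77]}, {[p74], [p76], [p77]}, {[p73=p75], [p74], [p76], [p77]}} (10 elements).


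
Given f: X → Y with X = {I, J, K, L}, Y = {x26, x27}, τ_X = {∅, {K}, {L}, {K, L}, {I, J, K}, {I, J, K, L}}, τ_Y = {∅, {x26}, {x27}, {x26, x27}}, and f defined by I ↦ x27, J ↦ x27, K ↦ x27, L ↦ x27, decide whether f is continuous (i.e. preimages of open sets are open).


f IS continuous.

Compute f^{-1}(U) for each U ∈ τ_Y:
  U = ∅: f^{-1}(U) = ∅ ∈ τ_X ✓.
  U = {x26}: f^{-1}(U) = ∅ ∈ τ_X ✓.
  U = {x27}: f^{-1}(U) = {I, J, K, L} ∈ τ_X ✓.
  U = {x26, x27}: f^{-1}(U) = {I, J, K, L} ∈ τ_X ✓.
Every preimage lies in τ_X, so f IS continuous.


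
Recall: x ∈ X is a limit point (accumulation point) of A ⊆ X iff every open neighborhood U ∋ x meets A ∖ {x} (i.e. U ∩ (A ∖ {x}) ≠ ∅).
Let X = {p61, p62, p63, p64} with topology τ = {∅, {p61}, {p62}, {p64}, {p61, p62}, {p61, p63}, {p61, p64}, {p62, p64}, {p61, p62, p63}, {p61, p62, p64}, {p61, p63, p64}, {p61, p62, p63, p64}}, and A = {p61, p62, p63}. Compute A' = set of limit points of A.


A' = {p63}

For each x ∈ X, list the open sets U ∈ τ with x ∈ U, then check whether U ∩ (A ∖ {x}) ≠ ∅ for every such U.
  x = p61: open {p61} ∋ x has {p61} ∩ (A ∖ {p61}) = ∅, so x is NOT a limit point.
  x = p62: open {p62} ∋ x has {p62} ∩ (A ∖ {p62}) = ∅, so x is NOT a limit point.
  x = p63: opens ∋ x are {p61, p63}, {p61, p62, p63}, {p61, p63, p64}, {p61, p62, p63, p64}; each meets A ∖ {p63}, so x IS a limit point.
  x = p64: open {p64} ∋ x has {p64} ∩ (A ∖ {p64}) = ∅, so x is NOT a limit point.
Collecting: A' = {p63}.


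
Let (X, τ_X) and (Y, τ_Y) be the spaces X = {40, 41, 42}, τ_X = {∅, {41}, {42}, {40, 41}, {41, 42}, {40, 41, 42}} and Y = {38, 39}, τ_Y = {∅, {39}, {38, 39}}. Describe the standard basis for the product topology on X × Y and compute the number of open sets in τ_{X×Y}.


Basis B = {∅ × ∅, {41} × {39}, {42} × {39}, {40, 41} × {39}, {41} × {38, 39}, {41, 42} × {39}, {42} × {38, 39}, {40, 41, 42} × {39}, {40, 41} × {38, 39}, {41, 42} × {38, 39}, {40, 41, 42} × {38, 39}}; |τ_{X×Y}| = 18.

Enumerate products U × V with U ∈ τ_X, V ∈ τ_Y (deduplicated):
  ∅ × ∅ = {} (∅)
  {41} × {39} = {(41,39)}
  {42} × {39} = {(42,39)}
  {40, 41} × {39} = {(40,39), (41,39)}
  {41} × {38, 39} = {(41,38), (41,39)}
  {41, 42} × {39} = {(41,39), (42,39)}
  {42} × {38, 39} = {(42,38), (42,39)}
  {40, 41, 42} × {39} = {(40,39), (41,39), (42,39)}
  {40, 41} × {38, 39} = {(40,38), (40,39), (41,38), (41,39)}
  {41, 42} × {38, 39} = {(41,38), (41,39), (42,38), (42,39)}
  {40, 41, 42} × {38, 39} = {(40,38), (40,39), (41,38), (41,39), (42,38), (42,39)}
These 11 distinct sets form the basis B.
Close under arbitrary unions to get τ_{X×Y}; counting gives |τ_{X×Y}| = 18.


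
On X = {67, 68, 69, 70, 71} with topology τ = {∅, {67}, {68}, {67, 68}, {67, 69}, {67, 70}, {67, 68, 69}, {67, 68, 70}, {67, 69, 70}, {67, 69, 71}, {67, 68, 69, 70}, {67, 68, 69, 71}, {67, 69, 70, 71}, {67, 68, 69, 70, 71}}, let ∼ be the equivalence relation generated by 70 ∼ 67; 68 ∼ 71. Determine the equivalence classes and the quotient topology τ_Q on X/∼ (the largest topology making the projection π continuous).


X/∼ = {[67=70], [68=71], [69]}; |τ_Q| = 4.

Equivalence classes: [67=70], [68=71], [69].
Quotient map π: X → X/∼ sends 67 ↦ [67=70], 68 ↦ [68=71], 69 ↦ [69], 70 ↦ [67=70], 71 ↦ [68=71].
For each subset V ⊆ X/∼, compute π^{-1}(V) ⊆ X and check whether π^{-1}(V) ∈ τ. V is open in τ_Q iff π^{-1}(V) ∈ τ.
  V = {}: π^{-1}(V) = ∅ ∈ τ ✓.
  V = {[67=70]}: π^{-1}(V) = {67, 70} ∈ τ ✓.
  V = {[68=71]}: π^{-1}(V) = {68, 71} ∉ τ ✗.
  V = {[67=70], [68=71]}: π^{-1}(V) = {67, 68, 70, 71} ∉ τ ✗.
  V = {[69]}: π^{-1}(V) = {69} ∉ τ ✗.
  V = {[67=70], [69]}: π^{-1}(V) = {67, 69, 70} ∈ τ ✓.
  V = {[68=71], [69]}: π^{-1}(V) = {68, 69, 71} ∉ τ ✗.
  V = {[67=70], [68=71], [69]}: π^{-1}(V) = {67, 68, 69, 70, 71} ∈ τ ✓.
Open sets in the quotient: τ_Q = {{}, {[67=70]}, {[67=70], [69]}, {[67=70], [68=71], [69]}} (4 elements).


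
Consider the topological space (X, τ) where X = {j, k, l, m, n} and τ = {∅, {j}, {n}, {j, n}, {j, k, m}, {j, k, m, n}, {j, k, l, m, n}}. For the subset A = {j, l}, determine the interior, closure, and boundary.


int(A) = {j}, cl(A) = {j, k, l, m}, ∂A = {k, l, m}.

Closed sets in (X, τ) are complements of opens:
  closed(X, τ) = {∅, {l}, {l, n}, {k, l, m}, {j, k, l, m}, {k, l, m, n}, {j, k, l, m, n}}.
int(A) = ⋃ {U ∈ τ : U ⊆ A}. Opens contained in A: ∅, {j}.
Taking the union of these: int(A) = {j}.
cl(A) = ⋂ {C closed : A ⊆ C}. Closed sets containing A: {j, k, l, m}, {j, k, l, m, n}.
Intersecting these: cl(A) = {j, k, l, m}.
∂A = cl(A) ∖ int(A) = {j, k, l, m} ∖ {j} = {k, l, m}.


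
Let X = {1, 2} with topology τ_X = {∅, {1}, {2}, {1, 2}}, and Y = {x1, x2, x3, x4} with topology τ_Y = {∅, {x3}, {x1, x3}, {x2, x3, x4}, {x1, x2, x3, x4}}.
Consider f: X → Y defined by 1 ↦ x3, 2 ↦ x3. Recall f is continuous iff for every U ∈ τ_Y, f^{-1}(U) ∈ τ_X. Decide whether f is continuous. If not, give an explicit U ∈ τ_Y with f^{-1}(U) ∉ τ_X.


f IS continuous.

Compute f^{-1}(U) for each U ∈ τ_Y:
  U = ∅: f^{-1}(U) = ∅ ∈ τ_X ✓.
  U = {x3}: f^{-1}(U) = {1, 2} ∈ τ_X ✓.
  U = {x1, x3}: f^{-1}(U) = {1, 2} ∈ τ_X ✓.
  U = {x2, x3, x4}: f^{-1}(U) = {1, 2} ∈ τ_X ✓.
  U = {x1, x2, x3, x4}: f^{-1}(U) = {1, 2} ∈ τ_X ✓.
Every preimage lies in τ_X, so f IS continuous.


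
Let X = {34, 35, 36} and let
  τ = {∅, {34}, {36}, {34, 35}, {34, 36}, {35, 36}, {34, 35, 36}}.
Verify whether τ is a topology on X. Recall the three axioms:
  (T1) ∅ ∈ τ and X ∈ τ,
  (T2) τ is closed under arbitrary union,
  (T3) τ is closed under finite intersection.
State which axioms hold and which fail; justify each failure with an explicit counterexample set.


τ is NOT a topology on X.

Axiom (T1): ∅ ∈ τ? Yes; X ∈ τ? Yes.
Axiom (T2/T3): check pairwise unions and intersections of members of τ.
Counterexample for (T3): {34, 35} ∩ {35, 36} = {35} ∉ τ. Therefore τ is NOT a topology.


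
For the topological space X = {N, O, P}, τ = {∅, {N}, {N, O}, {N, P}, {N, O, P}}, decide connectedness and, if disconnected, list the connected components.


(X, τ) is connected.

Find clopen sets (U ∈ τ with X ∖ U ∈ τ):
  U = ∅, X ∖ U = {N, O, P} — both open, so U is clopen.
  U = {N, O, P}, X ∖ U = ∅ — both open, so U is clopen.
Only trivial clopens (∅ and X) exist, so (X, τ) is connected.
Compute connected components by grouping points that agree on all clopens:
  component: {N, O, P}


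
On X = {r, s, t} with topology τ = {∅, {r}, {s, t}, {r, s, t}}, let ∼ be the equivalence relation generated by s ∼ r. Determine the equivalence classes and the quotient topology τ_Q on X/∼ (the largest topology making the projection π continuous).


X/∼ = {[r=s], [t]}; |τ_Q| = 2.

Equivalence classes: [r=s], [t].
Quotient map π: X → X/∼ sends r ↦ [r=s], s ↦ [r=s], t ↦ [t].
For each subset V ⊆ X/∼, compute π^{-1}(V) ⊆ X and check whether π^{-1}(V) ∈ τ. V is open in τ_Q iff π^{-1}(V) ∈ τ.
  V = {}: π^{-1}(V) = ∅ ∈ τ ✓.
  V = {[r=s]}: π^{-1}(V) = {r, s} ∉ τ ✗.
  V = {[t]}: π^{-1}(V) = {t} ∉ τ ✗.
  V = {[r=s], [t]}: π^{-1}(V) = {r, s, t} ∈ τ ✓.
Open sets in the quotient: τ_Q = {{}, {[r=s], [t]}} (2 elements).


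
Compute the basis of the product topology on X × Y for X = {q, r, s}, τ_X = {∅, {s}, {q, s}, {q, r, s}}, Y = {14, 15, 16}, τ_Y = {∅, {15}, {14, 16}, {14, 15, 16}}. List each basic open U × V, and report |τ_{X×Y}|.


Basis B = {∅ × ∅, {s} × {15}, {q, s} × {15}, {s} × {14, 16}, {q, r, s} × {15}, {s} × {14, 15, 16}, {q, s} × {14, 16}, {q, s} × {14, 15, 16}, {q, r, s} × {14, 16}, {q, r, s} × {14, 15, 16}}; |τ_{X×Y}| = 16.

Enumerate products U × V with U ∈ τ_X, V ∈ τ_Y (deduplicated):
  ∅ × ∅ = {} (∅)
  {s} × {15} = {(s,15)}
  {q, s} × {15} = {(q,15), (s,15)}
  {s} × {14, 16} = {(s,14), (s,16)}
  {q, r, s} × {15} = {(q,15), (r,15), (s,15)}
  {s} × {14, 15, 16} = {(s,14), (s,15), (s,16)}
  {q, s} × {14, 16} = {(q,14), (q,16), (s,14), (s,16)}
  {q, s} × {14, 15, 16} = {(q,14), (q,15), (q,16), (s,14), (s,15), (s,16)}
  {q, r, s} × {14, 16} = {(q,14), (q,16), (r,14), (r,16), (s,14), (s,16)}
  {q, r, s} × {14, 15, 16} = {(q,14), (q,15), (q,16), (r,14), (r,15), (r,16), (s,14), (s,15), (s,16)}
These 10 distinct sets form the basis B.
Close under arbitrary unions to get τ_{X×Y}; counting gives |τ_{X×Y}| = 16.
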